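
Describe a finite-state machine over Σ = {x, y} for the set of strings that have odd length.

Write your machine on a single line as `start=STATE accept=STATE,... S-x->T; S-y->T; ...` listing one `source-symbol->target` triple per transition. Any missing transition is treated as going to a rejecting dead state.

start=q0; accept=q1; q0-x->q1; q0-y->q1; q1-x->q0; q1-y->q0

Only the length mod 2 matters, so use a 2-cycle: from any state, every input symbol moves to the next state, wrapping q1 back to q0. Mark q1 accepting.
2 states suffice.
        x   y  
>  q0   q1  q1 
 * q1   q0  q0 
(> = start, * = accepting)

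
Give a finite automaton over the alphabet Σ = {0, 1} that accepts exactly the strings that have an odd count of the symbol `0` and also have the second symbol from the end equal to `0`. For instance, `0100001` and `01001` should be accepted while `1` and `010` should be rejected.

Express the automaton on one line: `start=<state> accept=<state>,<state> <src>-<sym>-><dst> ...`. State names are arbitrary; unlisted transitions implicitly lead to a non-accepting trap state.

Run two small machines in parallel and take their product. One (2 states) tracks the count of `0`s modulo 2; the other (7 states) tracks the last 2 symbols read. Each combined state is a pair, one component from each; accept when both components accept. Minimizing collapses redundant product states.
With 6 states:
        0   1  
>  q0   q1  q0 
   q1   q2  q3 
   q2   q4  q0 
 * q3   q2  q5 
 * q4   q2  q3 
   q5   q2  q5 
(> = start, * = accepting)

start=q0 accept=q3,q4 q0-0->q1 q0-1->q0 q1-0->q2 q1-1->q3 q2-0->q4 q2-1->q0 q3-0->q2 q3-1->q5 q4-0->q2 q4-1->q3 q5-0->q2 q5-1->q5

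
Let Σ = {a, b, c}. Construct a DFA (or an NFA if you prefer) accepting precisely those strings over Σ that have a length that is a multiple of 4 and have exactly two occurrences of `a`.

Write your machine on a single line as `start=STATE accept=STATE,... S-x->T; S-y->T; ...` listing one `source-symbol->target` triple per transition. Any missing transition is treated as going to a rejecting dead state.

start=S0; accept=S10; S0-a->S1; S0-b->S2; S0-c->S2; S1-a->S3; S1-b->S4; S1-c->S4; S2-a->S4; S2-b->S5; S2-c->S5; S3-a->S6; S3-b->S7; S3-c->S7; S4-a->S7; S4-b->S8; S4-c->S8; S5-a->S8; S5-b->S9; S5-c->S9; S6-a->S6; S6-b->S6; S6-c->S6; S7-a->S6; S7-b->S10; S7-c->S10; S8-a->S10; S8-b->S11; S8-c->S11; S9-a->S11; S9-b->S0; S9-c->S0; S10-a->S6; S10-b->S12; S10-c->S12; S11-a->S12; S11-b->S1; S11-c->S1; S12-a->S6; S12-b->S3; S12-c->S3

Handle the two conditions separately and then intersect. The first has 4 states tracking the input length modulo 4; the second has 4 states tracking the count of `a`s, saturating at 3. A product state is a pair (one from each), accepting exactly when both do. Minimizing collapses redundant product states.
With 13 states:
          a    b    c  
>  S0     S1   S2   S2 
   S1     S3   S4   S4 
   S2     S4   S5   S5 
   S3     S6   S7   S7 
   S4     S7   S8   S8 
   S5     S8   S9   S9 
   S6     S6   S6   S6 
   S7     S6  S10  S10 
   S8    S10  S11  S11 
   S9    S11   S0   S0 
 * S10    S6  S12  S12 
   S11   S12   S1   S1 
   S12    S6   S3   S3 
(> = start, * = accepting)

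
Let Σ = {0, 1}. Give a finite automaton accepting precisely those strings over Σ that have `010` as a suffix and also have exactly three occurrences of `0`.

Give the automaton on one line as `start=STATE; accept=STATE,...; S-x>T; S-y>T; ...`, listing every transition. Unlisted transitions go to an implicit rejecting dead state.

Run two small machines in parallel and take their product. The first has 4 states tracking how much of the suffix `010` has currently been matched; the second has 5 states tracking the count of `0`s, saturating at 4. A product state is a pair (one from each), accepting exactly when both do.
A 16-state machine:
          0    1  
>  S0     S1   S0 
   S1     S2   S3 
   S2     S4   S5 
   S3     S6   S7 
   S4     S8   S9 
   S5    S10  S11 
   S6     S4   S5 
   S7     S2   S7 
   S8     S8  S12 
   S9    S13  S14 
 * S10    S8   S9 
   S11    S4  S11 
   S12   S13  S15 
   S13    S8  S12 
   S14    S8  S14 
   S15    S8  S15 
(> = start, * = accepting)

start=S0; accept=S10; S0-0>S1; S0-1>S0; S1-0>S2; S1-1>S3; S2-0>S4; S2-1>S5; S3-0>S6; S3-1>S7; S4-0>S8; S4-1>S9; S5-0>S10; S5-1>S11; S6-0>S4; S6-1>S5; S7-0>S2; S7-1>S7; S8-0>S8; S8-1>S12; S9-0>S13; S9-1>S14; S10-0>S8; S10-1>S9; S11-0>S4; S11-1>S11; S12-0>S13; S12-1>S15; S13-0>S8; S13-1>S12; S14-0>S8; S14-1>S14; S15-0>S8; S15-1>S15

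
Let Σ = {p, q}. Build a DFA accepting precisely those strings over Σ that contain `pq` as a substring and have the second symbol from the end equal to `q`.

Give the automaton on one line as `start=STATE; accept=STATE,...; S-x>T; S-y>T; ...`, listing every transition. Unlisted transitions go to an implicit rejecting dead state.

Run two small machines in parallel and take their product. The first has 3 states tracking whether and how much of `pq` has been seen; the second has 7 states tracking the last 2 symbols read. A product state is a pair (one from each), accepting exactly when both do. Equivalent product states are then merged.
5 states suffice.
        p   q  
>  s0   s1  s0 
   s1   s1  s2 
   s2   s3  s4 
 * s3   s1  s2 
 * s4   s3  s4 
(> = start, * = accepting)

start=s0; accept=s3,s4; s0-p>s1; s0-q>s0; s1-p>s1; s1-q>s2; s2-p>s3; s2-q>s4; s3-p>s1; s3-q>s2; s4-p>s3; s4-q>s4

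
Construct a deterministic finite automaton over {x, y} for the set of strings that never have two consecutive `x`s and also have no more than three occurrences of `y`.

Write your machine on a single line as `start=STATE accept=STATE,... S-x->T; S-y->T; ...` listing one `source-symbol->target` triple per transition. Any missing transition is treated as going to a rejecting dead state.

Handle the two conditions separately and then intersect. The first has 3 states tracking partial matches of the forbidden pattern `xx`; the second has 5 states tracking the count of `y`s, saturating at 4. A product state is a pair (one from each), accepting exactly when both do. After merging equivalent states the machine shrinks.
With 9 states:
        x   y  
>* S0   S1  S2 
 * S1   S3  S2 
 * S2   S4  S5 
   S3   S3  S3 
 * S4   S3  S5 
 * S5   S6  S7 
 * S6   S3  S7 
 * S7   S8  S3 
 * S8   S3  S3 
(> = start, * = accepting)

start=S0; accept=S0,S1,S2,S4,S5,S6,S7,S8; S0-x->S1; S0-y->S2; S1-x->S3; S1-y->S2; S2-x->S4; S2-y->S5; S3-x->S3; S3-y->S3; S4-x->S3; S4-y->S5; S5-x->S6; S5-y->S7; S6-x->S3; S6-y->S7; S7-x->S8; S7-y->S3; S8-x->S3; S8-y->S3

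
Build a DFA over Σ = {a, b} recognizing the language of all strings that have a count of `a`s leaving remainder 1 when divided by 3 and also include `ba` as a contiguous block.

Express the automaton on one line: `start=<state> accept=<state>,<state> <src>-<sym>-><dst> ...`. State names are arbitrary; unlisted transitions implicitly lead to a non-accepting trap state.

Run two small machines in parallel and take their product. The first has 3 states tracking the count of `a`s modulo 3; the second has 3 states tracking whether and how much of `ba` has been seen. A product state is a pair (one from each), accepting exactly when both do. Equivalent product states are then merged.
        a   b  
>  S0   S1  S2 
   S1   S3  S4 
   S2   S5  S2 
   S3   S0  S6 
   S4   S6  S4 
 * S5   S6  S5 
   S6   S2  S6 
(> = start, * = accepting)

start=S0 accept=S5 S0-a->S1 S0-b->S2 S1-a->S3 S1-b->S4 S2-a->S5 S2-b->S2 S3-a->S0 S3-b->S6 S4-a->S6 S4-b->S4 S5-a->S6 S5-b->S5 S6-a->S2 S6-b->S6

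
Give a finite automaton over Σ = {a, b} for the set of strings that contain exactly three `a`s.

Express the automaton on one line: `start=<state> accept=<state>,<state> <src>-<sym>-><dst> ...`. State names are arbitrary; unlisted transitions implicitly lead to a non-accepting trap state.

start=q0 accept=q3 q0-a->q1 q0-b->q0 q1-a->q2 q1-b->q1 q2-a->q3 q2-b->q2 q3-a->q4 q3-b->q3 q4-a->q4 q4-b->q4

Only the number of `a`s matters, and only up to 4. Make a chain q0 → q1 → q2 → q3 → q4 advanced by each `a` (with q4 absorbing); every other symbol self-loops. The accepting set is {q3}.
With 5 states:
        a   b  
>  q0   q1  q0 
   q1   q2  q1 
   q2   q3  q2 
 * q3   q4  q3 
   q4   q4  q4 
(> = start, * = accepting)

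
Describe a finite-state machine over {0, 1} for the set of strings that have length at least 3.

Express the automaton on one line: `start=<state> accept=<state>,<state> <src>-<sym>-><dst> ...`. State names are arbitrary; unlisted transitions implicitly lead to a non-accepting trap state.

Count input length up to 4: every symbol moves from s0 toward s4, which means 'more than 3' and absorbs. Accept from {s3, s4}.
A 5-state machine:
        0   1  
>  s0   s1  s1 
   s1   s2  s2 
   s2   s3  s3 
 * s3   s4  s4 
 * s4   s4  s4 
(> = start, * = accepting)

start=s0 accept=s3,s4 s0-0->s1 s0-1->s1 s1-0->s2 s1-1->s2 s2-0->s3 s2-1->s3 s3-0->s4 s3-1->s4 s4-0->s4 s4-1->s4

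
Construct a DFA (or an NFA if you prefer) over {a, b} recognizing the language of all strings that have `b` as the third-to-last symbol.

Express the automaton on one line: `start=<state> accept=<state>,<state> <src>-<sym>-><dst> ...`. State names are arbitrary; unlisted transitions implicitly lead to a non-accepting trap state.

start=S0 accept=S11,S12,S13,S14 S0-a->S1 S0-b->S2 S1-a->S3 S1-b->S4 S2-a->S5 S2-b->S6 S3-a->S7 S3-b->S8 S4-a->S9 S4-b->S10 S5-a->S11 S5-b->S12 S6-a->S13 S6-b->S14 S7-a->S7 S7-b->S8 S8-a->S9 S8-b->S10 S9-a->S11 S9-b->S12 S10-a->S13 S10-b->S14 S11-a->S7 S11-b->S8 S12-a->S9 S12-b->S10 S13-a->S11 S13-b->S12 S14-a->S13 S14-b->S14

A DFA must remember the last 3 symbols (since which symbol is third-to-last isn't known until the input ends). Use one state per possible window of the last ≤3 symbols; accept from those whose window starts with `b`.
          a    b  
>  S0     S1   S2 
   S1     S3   S4 
   S2     S5   S6 
   S3     S7   S8 
   S4     S9  S10 
   S5    S11  S12 
   S6    S13  S14 
   S7     S7   S8 
   S8     S9  S10 
   S9    S11  S12 
   S10   S13  S14 
 * S11    S7   S8 
 * S12    S9  S10 
 * S13   S11  S12 
 * S14   S13  S14 
(> = start, * = accepting)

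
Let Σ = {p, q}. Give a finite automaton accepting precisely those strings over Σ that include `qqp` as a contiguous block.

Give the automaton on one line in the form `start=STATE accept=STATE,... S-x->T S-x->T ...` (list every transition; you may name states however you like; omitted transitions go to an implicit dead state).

start=A accept=D A-p->A A-q->B B-p->A B-q->C C-p->D C-q->C D-p->D D-q->D

States A..C record the length of the longest prefix of `qqp` that matches the current input suffix. Reaching D means `qqp` has been seen, and we stay there forever. Accept from D.
       p  q 
>  A   A  B 
   B   A  C 
   C   D  C 
 * D   D  D 
(> = start, * = accepting)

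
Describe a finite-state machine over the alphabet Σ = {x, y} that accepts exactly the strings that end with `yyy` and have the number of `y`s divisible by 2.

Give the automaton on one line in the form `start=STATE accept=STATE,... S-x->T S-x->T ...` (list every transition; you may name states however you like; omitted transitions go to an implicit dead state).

Build one automaton per condition and run them in lockstep. One (4 states) tracks how much of the suffix `yyy` has currently been matched; the other (2 states) tracks the count of `y`s modulo 2. Each combined state is a pair, one component from each; accept when both components accept. Equivalent product states are then merged.
With 5 states:
        x   y  
>  S0   S0  S1 
   S1   S1  S2 
   S2   S0  S3 
   S3   S1  S4 
 * S4   S0  S3 
(> = start, * = accepting)

start=S0 accept=S4 S0-x->S0 S0-y->S1 S1-x->S1 S1-y->S2 S2-x->S0 S2-y->S3 S3-x->S1 S3-y->S4 S4-x->S0 S4-y->S3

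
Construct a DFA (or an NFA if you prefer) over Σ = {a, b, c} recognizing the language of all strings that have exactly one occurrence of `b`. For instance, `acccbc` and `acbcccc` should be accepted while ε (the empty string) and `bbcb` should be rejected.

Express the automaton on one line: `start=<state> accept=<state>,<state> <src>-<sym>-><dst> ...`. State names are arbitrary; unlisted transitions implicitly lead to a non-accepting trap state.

Only the number of `b`s matters, and only up to 2. Make a chain s0 → s1 → s2 advanced by each `b` (with s2 absorbing); every other symbol self-loops. The accepting set is {s1}.
With 3 states:
        a   b   c  
>  s0   s0  s1  s0 
 * s1   s1  s2  s1 
   s2   s2  s2  s2 
(> = start, * = accepting)

start=s0 accept=s1 s0-a->s0 s0-b->s1 s0-c->s0 s1-a->s1 s1-b->s2 s1-c->s1 s2-a->s2 s2-b->s2 s2-c->s2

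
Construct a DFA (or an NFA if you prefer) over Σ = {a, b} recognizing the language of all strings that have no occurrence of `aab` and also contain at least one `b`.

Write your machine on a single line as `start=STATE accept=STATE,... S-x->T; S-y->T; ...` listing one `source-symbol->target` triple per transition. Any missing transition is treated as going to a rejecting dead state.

Build one automaton per condition and run them in lockstep. The first has 4 states tracking partial matches of the forbidden pattern `aab`; the second has 3 states tracking the count of `b`s, saturating at 2. A product state is a pair (one from each), accepting exactly when both do. Minimizing collapses redundant product states.
6 states suffice.
        a   b  
>  S0   S1  S2 
   S1   S3  S2 
 * S2   S4  S2 
   S3   S3  S3 
 * S4   S5  S2 
 * S5   S5  S3 
(> = start, * = accepting)

start=S0; accept=S2,S4,S5; S0-a->S1; S0-b->S2; S1-a->S3; S1-b->S2; S2-a->S4; S2-b->S2; S3-a->S3; S3-b->S3; S4-a->S5; S4-b->S2; S5-a->S5; S5-b->S3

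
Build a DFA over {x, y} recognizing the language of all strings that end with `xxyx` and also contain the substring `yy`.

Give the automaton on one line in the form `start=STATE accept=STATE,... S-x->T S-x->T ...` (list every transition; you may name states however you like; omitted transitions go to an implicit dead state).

Run two small machines in parallel and take their product. The first has 5 states tracking how much of the suffix `xxyx` has currently been matched; the second has 3 states tracking whether and how much of `yy` has been seen. A product state is a pair (one from each), accepting exactly when both do. After merging equivalent states the machine shrinks.
7 states suffice.
       x  y 
>  A   A  B 
   B   A  C 
   C   D  C 
   D   E  C 
   E   E  F 
   F   G  C 
 * G   E  C 
(> = start, * = accepting)

start=A accept=G A-x->A A-y->B B-x->A B-y->C C-x->D C-y->C D-x->E D-y->C E-x->E E-y->F F-x->G F-y->C G-x->E G-y->C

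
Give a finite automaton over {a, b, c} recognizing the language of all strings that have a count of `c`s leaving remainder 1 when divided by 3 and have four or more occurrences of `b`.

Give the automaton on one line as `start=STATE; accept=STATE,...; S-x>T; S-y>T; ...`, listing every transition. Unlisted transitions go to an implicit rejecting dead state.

start=q0; accept=q13,q15; q0-a>q0; q0-b>q1; q0-c>q2; q1-a>q1; q1-b>q3; q1-c>q4; q2-a>q2; q2-b>q4; q2-c>q5; q3-a>q3; q3-b>q6; q3-c>q7; q4-a>q4; q4-b>q7; q4-c>q8; q5-a>q5; q5-b>q8; q5-c>q0; q6-a>q6; q6-b>q9; q6-c>q10; q7-a>q7; q7-b>q10; q7-c>q11; q8-a>q8; q8-b>q11; q8-c>q1; q9-a>q9; q9-b>q12; q9-c>q13; q10-a>q10; q10-b>q13; q10-c>q14; q11-a>q11; q11-b>q14; q11-c>q3; q12-a>q12; q12-b>q12; q12-c>q15; q13-a>q13; q13-b>q15; q13-c>q16; q14-a>q14; q14-b>q16; q14-c>q6; q15-a>q15; q15-b>q15; q15-c>q17; q16-a>q16; q16-b>q17; q16-c>q9; q17-a>q17; q17-b>q17; q17-c>q12

Run two small machines in parallel and take their product. The first has 3 states tracking the count of `c`s modulo 3; the second has 6 states tracking the count of `b`s, saturating at 5. A product state is a pair (one from each), accepting exactly when both do.
18 states suffice.
          a    b    c  
>  q0     q0   q1   q2 
   q1     q1   q3   q4 
   q2     q2   q4   q5 
   q3     q3   q6   q7 
   q4     q4   q7   q8 
   q5     q5   q8   q0 
   q6     q6   q9  q10 
   q7     q7  q10  q11 
   q8     q8  q11   q1 
   q9     q9  q12  q13 
   q10   q10  q13  q14 
   q11   q11  q14   q3 
   q12   q12  q12  q15 
 * q13   q13  q15  q16 
   q14   q14  q16   q6 
 * q15   q15  q15  q17 
   q16   q16  q17   q9 
   q17   q17  q17  q12 
(> = start, * = accepting)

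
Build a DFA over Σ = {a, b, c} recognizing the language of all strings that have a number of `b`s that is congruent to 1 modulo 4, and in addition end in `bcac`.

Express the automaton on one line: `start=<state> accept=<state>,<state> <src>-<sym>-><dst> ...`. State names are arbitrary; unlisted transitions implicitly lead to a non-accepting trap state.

start=s0 accept=s7 s0-a->s0 s0-b->s1 s0-c->s0 s1-a->s2 s1-b->s3 s1-c->s4 s2-a->s2 s2-b->s3 s2-c->s2 s3-a->s3 s3-b->s5 s3-c->s3 s4-a->s6 s4-b->s3 s4-c->s2 s5-a->s5 s5-b->s0 s5-c->s5 s6-a->s2 s6-b->s3 s6-c->s7 s7-a->s2 s7-b->s3 s7-c->s2

Handle the two conditions separately and then intersect. One (4 states) tracks the count of `b`s modulo 4; the other (5 states) tracks how much of the suffix `bcac` has currently been matched. Each combined state is a pair, one component from each; accept when both components accept. Equivalent product states are then merged.
        a   b   c  
>  s0   s0  s1  s0 
   s1   s2  s3  s4 
   s2   s2  s3  s2 
   s3   s3  s5  s3 
   s4   s6  s3  s2 
   s5   s5  s0  s5 
   s6   s2  s3  s7 
 * s7   s2  s3  s2 
(> = start, * = accepting)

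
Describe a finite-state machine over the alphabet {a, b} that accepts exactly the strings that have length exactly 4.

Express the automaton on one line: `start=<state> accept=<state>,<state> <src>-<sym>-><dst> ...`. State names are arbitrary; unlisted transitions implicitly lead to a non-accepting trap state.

start=q0 accept=q4 q0-a->q1 q0-b->q1 q1-a->q2 q1-b->q2 q2-a->q3 q2-b->q3 q3-a->q4 q3-b->q4 q4-a->q5 q4-b->q5 q5-a->q5 q5-b->q5

Count input length up to 5: every symbol moves from q0 toward q5, which means 'more than 4' and absorbs. Accept from {q4}.
A 6-state machine:
        a   b  
>  q0   q1  q1 
   q1   q2  q2 
   q2   q3  q3 
   q3   q4  q4 
 * q4   q5  q5 
   q5   q5  q5 
(> = start, * = accepting)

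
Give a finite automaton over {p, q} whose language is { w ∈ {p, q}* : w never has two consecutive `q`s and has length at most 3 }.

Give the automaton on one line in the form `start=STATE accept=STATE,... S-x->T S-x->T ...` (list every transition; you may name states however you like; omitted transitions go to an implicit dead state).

start=s0 accept=s0,s1,s2,s3,s4,s6 s0-p->s1 s0-q->s2 s1-p->s3 s1-q->s4 s2-p->s3 s2-q->s5 s3-p->s6 s3-q->s6 s4-p->s6 s4-q->s5 s5-p->s5 s5-q->s5 s6-p->s5 s6-q->s5

Handle the two conditions separately and then intersect. One (3 states) tracks partial matches of the forbidden pattern `qq`; the other (5 states) tracks the input length, saturating at 4. Each combined state is a pair, one component from each; accept when both components accept. Minimizing collapses redundant product states.
A 7-state machine:
        p   q  
>* s0   s1  s2 
 * s1   s3  s4 
 * s2   s3  s5 
 * s3   s6  s6 
 * s4   s6  s5 
   s5   s5  s5 
 * s6   s5  s5 
(> = start, * = accepting)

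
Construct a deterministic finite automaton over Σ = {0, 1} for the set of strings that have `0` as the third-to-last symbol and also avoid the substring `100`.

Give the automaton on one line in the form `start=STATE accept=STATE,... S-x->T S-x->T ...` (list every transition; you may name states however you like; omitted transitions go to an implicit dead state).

Handle the two conditions separately and then intersect. The first has 15 states tracking the last 3 symbols read; the second has 4 states tracking partial matches of the forbidden pattern `100`. A product state is a pair (one from each), accepting exactly when both do. Equivalent product states are then merged.
11 states suffice.
          0    1  
>  S0     S1   S2 
   S1     S3   S4 
   S2     S5   S2 
   S3     S6   S7 
   S4     S8   S9 
   S5    S10   S4 
 * S6     S6   S7 
 * S7     S8   S9 
 * S8    S10   S4 
 * S9     S5   S2 
   S10   S10  S10 
(> = start, * = accepting)

start=S0 accept=S6,S7,S8,S9 S0-0->S1 S0-1->S2 S1-0->S3 S1-1->S4 S2-0->S5 S2-1->S2 S3-0->S6 S3-1->S7 S4-0->S8 S4-1->S9 S5-0->S10 S5-1->S4 S6-0->S6 S6-1->S7 S7-0->S8 S7-1->S9 S8-0->S10 S8-1->S4 S9-0->S5 S9-1->S2 S10-0->S10 S10-1->S10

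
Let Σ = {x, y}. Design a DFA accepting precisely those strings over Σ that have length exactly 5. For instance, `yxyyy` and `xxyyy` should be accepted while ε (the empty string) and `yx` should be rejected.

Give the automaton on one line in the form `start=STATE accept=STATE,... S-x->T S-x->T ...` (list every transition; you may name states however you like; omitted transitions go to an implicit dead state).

start=q0 accept=q5 q0-x->q1 q0-y->q1 q1-x->q2 q1-y->q2 q2-x->q3 q2-y->q3 q3-x->q4 q3-y->q4 q4-x->q5 q4-y->q5 q5-x->q6 q5-y->q6 q6-x->q6 q6-y->q6

We only need to distinguish lengths 0, 1, …, 5, and '>5'. Chain q0 → q1 → q2 → q3 → q4 → q5 → q6 on every symbol, with q6 looping. Accepting states: {q5}.
A 7-state machine:
        x   y  
>  q0   q1  q1 
   q1   q2  q2 
   q2   q3  q3 
   q3   q4  q4 
   q4   q5  q5 
 * q5   q6  q6 
   q6   q6  q6 
(> = start, * = accepting)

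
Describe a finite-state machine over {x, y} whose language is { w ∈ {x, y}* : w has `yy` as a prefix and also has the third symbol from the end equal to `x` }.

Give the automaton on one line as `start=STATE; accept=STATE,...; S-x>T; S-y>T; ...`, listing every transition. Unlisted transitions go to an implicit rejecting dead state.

Build one automaton per condition and run them in lockstep. The first has 4 states tracking whether the input so far still matches the prefix `yy`; the second has 15 states tracking the last 3 symbols read. A product state is a pair (one from each), accepting exactly when both do. After merging equivalent states the machine shrinks.
11 states suffice.
          x    y  
>  S0     S1   S2 
   S1     S1   S1 
   S2     S1   S3 
   S3     S4   S3 
   S4     S5   S6 
   S5     S7   S8 
   S6     S9  S10 
 * S7     S7   S8 
 * S8     S9  S10 
 * S9     S5   S6 
 * S10    S4   S3 
(> = start, * = accepting)

start=S0; accept=S7,S8,S9,S10; S0-x>S1; S0-y>S2; S1-x>S1; S1-y>S1; S2-x>S1; S2-y>S3; S3-x>S4; S3-y>S3; S4-x>S5; S4-y>S6; S5-x>S7; S5-y>S8; S6-x>S9; S6-y>S10; S7-x>S7; S7-y>S8; S8-x>S9; S8-y>S10; S9-x>S5; S9-y>S6; S10-x>S4; S10-y>S3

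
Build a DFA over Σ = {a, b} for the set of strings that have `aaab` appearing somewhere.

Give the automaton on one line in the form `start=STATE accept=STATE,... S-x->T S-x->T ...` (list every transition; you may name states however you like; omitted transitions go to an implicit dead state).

start=q0 accept=q4 q0-a->q1 q0-b->q0 q1-a->q2 q1-b->q0 q2-a->q3 q2-b->q0 q3-a->q3 q3-b->q4 q4-a->q4 q4-b->q4

Track how much of `aaab` has been matched so far: state q0 is no progress, q4 is the absorbing accept state reached once `aaab` has occurred. Intermediate states record partial matches; on a mismatch, fall back to the longest reusable overlap.
With 5 states:
        a   b  
>  q0   q1  q0 
   q1   q2  q0 
   q2   q3  q0 
   q3   q3  q4 
 * q4   q4  q4 
(> = start, * = accepting)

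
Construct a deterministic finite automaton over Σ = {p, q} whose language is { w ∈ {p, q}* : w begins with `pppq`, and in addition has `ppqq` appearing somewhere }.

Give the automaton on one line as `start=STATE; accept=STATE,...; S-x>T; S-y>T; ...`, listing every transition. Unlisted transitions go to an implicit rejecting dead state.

Handle the two conditions separately and then intersect. One (6 states) tracks whether the input so far still matches the prefix `pppq`; the other (5 states) tracks whether and how much of `ppqq` has been seen. Each combined state is a pair, one component from each; accept when both components accept.
14 states suffice.
          p    q  
>  s0     s1   s2 
   s1     s3   s2 
   s2     s4   s2 
   s3     s5   s6 
   s4     s7   s2 
   s5     s7   s8 
   s6     s4   s9 
   s7     s7   s6 
   s8    s10  s11 
   s9     s9   s9 
   s10   s12  s13 
 * s11   s11  s11 
   s12   s12   s8 
   s13   s10  s13 
(> = start, * = accepting)

start=s0; accept=s11; s0-p>s1; s0-q>s2; s1-p>s3; s1-q>s2; s2-p>s4; s2-q>s2; s3-p>s5; s3-q>s6; s4-p>s7; s4-q>s2; s5-p>s7; s5-q>s8; s6-p>s4; s6-q>s9; s7-p>s7; s7-q>s6; s8-p>s10; s8-q>s11; s9-p>s9; s9-q>s9; s10-p>s12; s10-q>s13; s11-p>s11; s11-q>s11; s12-p>s12; s12-q>s8; s13-p>s10; s13-q>s13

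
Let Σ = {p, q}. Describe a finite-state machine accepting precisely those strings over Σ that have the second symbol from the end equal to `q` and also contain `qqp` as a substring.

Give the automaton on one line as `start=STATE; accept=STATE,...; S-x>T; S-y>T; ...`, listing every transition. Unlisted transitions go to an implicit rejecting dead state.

Handle the two conditions separately and then intersect. One (7 states) tracks the last 2 symbols read; the other (4 states) tracks whether and how much of `qqp` has been seen. Each combined state is a pair, one component from each; accept when both components accept. Minimizing collapses redundant product states.
7 states suffice.
        p   q  
>  s0   s0  s1 
   s1   s0  s2 
   s2   s3  s2 
 * s3   s4  s5 
   s4   s4  s5 
   s5   s3  s6 
 * s6   s3  s6 
(> = start, * = accepting)

start=s0; accept=s3,s6; s0-p>s0; s0-q>s1; s1-p>s0; s1-q>s2; s2-p>s3; s2-q>s2; s3-p>s4; s3-q>s5; s4-p>s4; s4-q>s5; s5-p>s3; s5-q>s6; s6-p>s3; s6-q>s6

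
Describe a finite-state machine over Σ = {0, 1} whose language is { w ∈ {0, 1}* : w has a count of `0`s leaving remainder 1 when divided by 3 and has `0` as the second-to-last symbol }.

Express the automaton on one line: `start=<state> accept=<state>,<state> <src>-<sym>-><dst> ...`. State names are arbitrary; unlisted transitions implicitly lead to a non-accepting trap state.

start=S0 accept=S3,S6 S0-0->S1 S0-1->S0 S1-0->S2 S1-1->S3 S2-0->S4 S2-1->S2 S3-0->S2 S3-1->S5 S4-0->S6 S4-1->S0 S5-0->S2 S5-1->S5 S6-0->S2 S6-1->S3

Run two small machines in parallel and take their product. The first has 3 states tracking the count of `0`s modulo 3; the second has 7 states tracking the last 2 symbols read. A product state is a pair (one from each), accepting exactly when both do. After merging equivalent states the machine shrinks.
        0   1  
>  S0   S1  S0 
   S1   S2  S3 
   S2   S4  S2 
 * S3   S2  S5 
   S4   S6  S0 
   S5   S2  S5 
 * S6   S2  S3 
(> = start, * = accepting)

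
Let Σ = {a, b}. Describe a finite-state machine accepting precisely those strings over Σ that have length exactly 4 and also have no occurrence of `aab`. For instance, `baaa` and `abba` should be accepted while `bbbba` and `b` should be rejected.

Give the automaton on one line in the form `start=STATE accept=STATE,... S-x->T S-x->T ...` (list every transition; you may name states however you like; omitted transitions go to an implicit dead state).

start=q0 accept=q9 q0-a->q1 q0-b->q2 q1-a->q3 q1-b->q4 q2-a->q5 q2-b->q4 q3-a->q6 q3-b->q7 q4-a->q8 q4-b->q8 q5-a->q6 q5-b->q8 q6-a->q9 q6-b->q7 q7-a->q7 q7-b->q7 q8-a->q9 q8-b->q9 q9-a->q7 q9-b->q7

Handle the two conditions separately and then intersect. One (6 states) tracks the input length, saturating at 5; the other (4 states) tracks partial matches of the forbidden pattern `aab`. Each combined state is a pair, one component from each; accept when both components accept. Equivalent product states are then merged.
        a   b  
>  q0   q1  q2 
   q1   q3  q4 
   q2   q5  q4 
   q3   q6  q7 
   q4   q8  q8 
   q5   q6  q8 
   q6   q9  q7 
   q7   q7  q7 
   q8   q9  q9 
 * q9   q7  q7 
(> = start, * = accepting)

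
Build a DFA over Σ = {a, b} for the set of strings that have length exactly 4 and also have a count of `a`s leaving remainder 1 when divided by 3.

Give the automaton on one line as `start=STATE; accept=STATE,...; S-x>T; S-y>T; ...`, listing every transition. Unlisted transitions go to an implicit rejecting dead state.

Run two small machines in parallel and take their product. The first has 6 states tracking the input length, saturating at 5; the second has 3 states tracking the count of `a`s modulo 3. A product state is a pair (one from each), accepting exactly when both do. Equivalent product states are then merged.
A 10-state machine:
        a   b  
>  q0   q1  q2 
   q1   q3  q4 
   q2   q4  q5 
   q3   q6  q7 
   q4   q7  q8 
   q5   q8  q6 
   q6   q9  q7 
   q7   q7  q7 
   q8   q7  q9 
 * q9   q7  q7 
(> = start, * = accepting)

start=q0; accept=q9; q0-a>q1; q0-b>q2; q1-a>q3; q1-b>q4; q2-a>q4; q2-b>q5; q3-a>q6; q3-b>q7; q4-a>q7; q4-b>q8; q5-a>q8; q5-b>q6; q6-a>q9; q6-b>q7; q7-a>q7; q7-b>q7; q8-a>q7; q8-b>q9; q9-a>q7; q9-b>q7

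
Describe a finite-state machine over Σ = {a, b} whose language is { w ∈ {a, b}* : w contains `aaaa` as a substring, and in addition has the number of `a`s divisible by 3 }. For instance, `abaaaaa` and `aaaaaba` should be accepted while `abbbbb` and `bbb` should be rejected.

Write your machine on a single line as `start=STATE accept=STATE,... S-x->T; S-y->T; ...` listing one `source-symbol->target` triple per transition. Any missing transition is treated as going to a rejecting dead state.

Handle the two conditions separately and then intersect. One (5 states) tracks whether and how much of `aaaa` has been seen; the other (3 states) tracks the count of `a`s modulo 3. Each combined state is a pair, one component from each; accept when both components accept.
With 15 states:
          a    b  
>  s0     s1   s0 
   s1     s2   s3 
   s2     s4   s5 
   s3     s6   s3 
   s4     s7   s0 
   s5     s8   s5 
   s6     s9   s5 
   s7    s10   s7 
   s8    s11   s0 
   s9    s12   s0 
   s10   s13  s10 
   s11   s14   s3 
   s12   s10   s3 
 * s13    s7  s13 
   s14   s13   s5 
(> = start, * = accepting)

start=s0; accept=s13; s0-a->s1; s0-b->s0; s1-a->s2; s1-b->s3; s2-a->s4; s2-b->s5; s3-a->s6; s3-b->s3; s4-a->s7; s4-b->s0; s5-a->s8; s5-b->s5; s6-a->s9; s6-b->s5; s7-a->s10; s7-b->s7; s8-a->s11; s8-b->s0; s9-a->s12; s9-b->s0; s10-a->s13; s10-b->s10; s11-a->s14; s11-b->s3; s12-a->s10; s12-b->s3; s13-a->s7; s13-b->s13; s14-a->s13; s14-b->s5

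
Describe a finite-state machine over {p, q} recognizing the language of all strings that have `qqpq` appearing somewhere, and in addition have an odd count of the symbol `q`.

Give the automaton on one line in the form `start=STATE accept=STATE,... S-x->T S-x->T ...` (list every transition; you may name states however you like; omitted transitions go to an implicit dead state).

Handle the two conditions separately and then intersect. The first has 5 states tracking whether and how much of `qqpq` has been seen; the second has 2 states tracking the count of `q`s modulo 2. A product state is a pair (one from each), accepting exactly when both do.
        p   q  
>  S0   S0  S1 
   S1   S2  S3 
   S2   S2  S4 
   S3   S5  S6 
   S4   S0  S6 
   S5   S0  S7 
   S6   S8  S3 
 * S7   S7  S9 
   S8   S2  S9 
   S9   S9  S7 
(> = start, * = accepting)

start=S0 accept=S7 S0-p->S0 S0-q->S1 S1-p->S2 S1-q->S3 S2-p->S2 S2-q->S4 S3-p->S5 S3-q->S6 S4-p->S0 S4-q->S6 S5-p->S0 S5-q->S7 S6-p->S8 S6-q->S3 S7-p->S7 S7-q->S9 S8-p->S2 S8-q->S9 S9-p->S9 S9-q->S7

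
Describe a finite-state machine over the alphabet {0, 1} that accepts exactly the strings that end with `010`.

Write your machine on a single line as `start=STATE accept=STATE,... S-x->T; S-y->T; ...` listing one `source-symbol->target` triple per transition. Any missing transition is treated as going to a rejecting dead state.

start=q0; accept=q3; q0-0->q1; q0-1->q0; q1-0->q1; q1-1->q2; q2-0->q3; q2-1->q0; q3-0->q1; q3-1->q2

Remember how much of `010` the current input suffix matches. State q0 means no match yet; q1 means the last symbol is `0`; q2 means the last 2 symbols are `01`; q3 means the last 3 symbols are `010`. Only q3 accepts. On a mismatch, fall back to the longest proper suffix that is still a prefix of `010`.
With 4 states:
        0   1  
>  q0   q1  q0 
   q1   q1  q2 
   q2   q3  q0 
 * q3   q1  q2 
(> = start, * = accepting)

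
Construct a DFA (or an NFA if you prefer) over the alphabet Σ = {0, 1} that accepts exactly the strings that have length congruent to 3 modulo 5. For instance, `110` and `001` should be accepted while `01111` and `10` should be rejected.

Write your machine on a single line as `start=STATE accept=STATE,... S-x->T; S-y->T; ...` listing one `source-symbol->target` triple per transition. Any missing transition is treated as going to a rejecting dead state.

Count input length modulo 5: every symbol advances one step around the cycle A → B → C → D → E → A. Accept at D.
With 5 states:
       0  1 
>  A   B  B 
   B   C  C 
   C   D  D 
 * D   E  E 
   E   A  A 
(> = start, * = accepting)

start=A; accept=D; A-0->B; A-1->B; B-0->C; B-1->C; C-0->D; C-1->D; D-0->E; D-1->E; E-0->A; E-1->A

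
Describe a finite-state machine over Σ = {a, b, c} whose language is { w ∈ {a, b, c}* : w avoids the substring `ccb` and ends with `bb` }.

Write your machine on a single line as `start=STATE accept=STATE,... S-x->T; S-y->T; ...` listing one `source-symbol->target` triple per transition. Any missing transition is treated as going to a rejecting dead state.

start=q0; accept=q3; q0-a->q0; q0-b->q1; q0-c->q2; q1-a->q0; q1-b->q3; q1-c->q2; q2-a->q0; q2-b->q1; q2-c->q4; q3-a->q0; q3-b->q3; q3-c->q2; q4-a->q0; q4-b->q5; q4-c->q4; q5-a->q5; q5-b->q5; q5-c->q5

Build one automaton per condition and run them in lockstep. The first has 4 states tracking partial matches of the forbidden pattern `ccb`; the second has 3 states tracking how much of the suffix `bb` has currently been matched. A product state is a pair (one from each), accepting exactly when both do. Minimizing collapses redundant product states.
        a   b   c  
>  q0   q0  q1  q2 
   q1   q0  q3  q2 
   q2   q0  q1  q4 
 * q3   q0  q3  q2 
   q4   q0  q5  q4 
   q5   q5  q5  q5 
(> = start, * = accepting)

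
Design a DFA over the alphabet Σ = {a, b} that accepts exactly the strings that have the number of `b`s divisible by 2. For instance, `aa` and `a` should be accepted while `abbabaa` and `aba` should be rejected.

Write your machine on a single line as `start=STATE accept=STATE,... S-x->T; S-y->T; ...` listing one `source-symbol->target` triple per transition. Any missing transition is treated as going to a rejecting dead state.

Keep the running count of `b`s modulo 2: each `b` advances along the cycle S0 → S1 → S0 while other symbols loop. Accept at S0.
A 2-state machine:
        a   b  
>* S0   S0  S1 
   S1   S1  S0 
(> = start, * = accepting)

start=S0; accept=S0; S0-a->S0; S0-b->S1; S1-a->S1; S1-b->S0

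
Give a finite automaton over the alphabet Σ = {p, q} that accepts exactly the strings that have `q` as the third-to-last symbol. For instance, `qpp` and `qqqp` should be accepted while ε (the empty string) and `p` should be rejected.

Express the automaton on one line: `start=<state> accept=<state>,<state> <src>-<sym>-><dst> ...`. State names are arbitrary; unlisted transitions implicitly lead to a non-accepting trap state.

Because acceptance depends on a position counted from the end, the machine has to buffer the most recent 3 symbols. Make each state the string of the last up-to-3 symbols read; on input `x` shift the window left and append `x`. Accept when the buffered window has length 3 and begins with `q`.
15 states suffice.
          p    q  
>  s0     s1   s2 
   s1     s3   s4 
   s2     s5   s6 
   s3     s7   s8 
   s4     s9  s10 
   s5    s11  s12 
   s6    s13  s14 
   s7     s7   s8 
   s8     s9  s10 
   s9    s11  s12 
   s10   s13  s14 
 * s11    s7   s8 
 * s12    s9  s10 
 * s13   s11  s12 
 * s14   s13  s14 
(> = start, * = accepting)

start=s0 accept=s11,s12,s13,s14 s0-p->s1 s0-q->s2 s1-p->s3 s1-q->s4 s2-p->s5 s2-q->s6 s3-p->s7 s3-q->s8 s4-p->s9 s4-q->s10 s5-p->s11 s5-q->s12 s6-p->s13 s6-q->s14 s7-p->s7 s7-q->s8 s8-p->s9 s8-q->s10 s9-p->s11 s9-q->s12 s10-p->s13 s10-q->s14 s11-p->s7 s11-q->s8 s12-p->s9 s12-q->s10 s13-p->s11 s13-q->s12 s14-p->s13 s14-q->s14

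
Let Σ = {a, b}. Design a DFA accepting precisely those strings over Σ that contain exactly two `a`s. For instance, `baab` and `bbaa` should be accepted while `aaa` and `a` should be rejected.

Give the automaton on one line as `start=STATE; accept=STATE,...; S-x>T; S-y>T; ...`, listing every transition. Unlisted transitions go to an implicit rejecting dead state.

start=q0; accept=q2; q0-a>q1; q0-b>q0; q1-a>q2; q1-b>q1; q2-a>q3; q2-b>q2; q3-a>q3; q3-b>q3

Only the number of `a`s matters, and only up to 3. Make a chain q0 → q1 → q2 → q3 advanced by each `a` (with q3 absorbing); every other symbol self-loops. The accepting set is {q2}.
        a   b  
>  q0   q1  q0 
   q1   q2  q1 
 * q2   q3  q2 
   q3   q3  q3 
(> = start, * = accepting)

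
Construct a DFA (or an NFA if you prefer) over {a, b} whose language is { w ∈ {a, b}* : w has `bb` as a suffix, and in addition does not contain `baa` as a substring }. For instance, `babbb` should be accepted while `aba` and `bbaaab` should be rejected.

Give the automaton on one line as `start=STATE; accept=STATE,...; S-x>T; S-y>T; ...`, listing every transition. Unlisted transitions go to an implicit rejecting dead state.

start=s0; accept=s3; s0-a>s0; s0-b>s1; s1-a>s2; s1-b>s3; s2-a>s4; s2-b>s1; s3-a>s2; s3-b>s3; s4-a>s4; s4-b>s5; s5-a>s4; s5-b>s6; s6-a>s4; s6-b>s6

Handle the two conditions separately and then intersect. The first has 3 states tracking how much of the suffix `bb` has currently been matched; the second has 4 states tracking partial matches of the forbidden pattern `baa`. A product state is a pair (one from each), accepting exactly when both do.
With 7 states:
        a   b  
>  s0   s0  s1 
   s1   s2  s3 
   s2   s4  s1 
 * s3   s2  s3 
   s4   s4  s5 
   s5   s4  s6 
   s6   s4  s6 
(> = start, * = accepting)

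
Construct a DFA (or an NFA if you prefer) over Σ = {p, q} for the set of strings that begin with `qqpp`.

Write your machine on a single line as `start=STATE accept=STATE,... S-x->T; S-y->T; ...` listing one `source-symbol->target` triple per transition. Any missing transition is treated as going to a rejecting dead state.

Walk along `qqpp` while the input agrees: from S0 take `q` to S1, and so on. Any deviation drops to the rejecting sink S5. Once S4 is reached the prefix is confirmed and every continuation is accepted.
        p   q  
>  S0   S5  S1 
   S1   S5  S2 
   S2   S3  S5 
   S3   S4  S5 
 * S4   S4  S4 
   S5   S5  S5 
(> = start, * = accepting)

start=S0; accept=S4; S0-p->S5; S0-q->S1; S1-p->S5; S1-q->S2; S2-p->S3; S2-q->S5; S3-p->S4; S3-q->S5; S4-p->S4; S4-q->S4; S5-p->S5; S5-q->S5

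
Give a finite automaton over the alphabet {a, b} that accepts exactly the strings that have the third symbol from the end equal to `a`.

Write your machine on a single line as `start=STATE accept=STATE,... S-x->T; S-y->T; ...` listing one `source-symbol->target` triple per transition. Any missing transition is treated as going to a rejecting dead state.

start=q0; accept=q7,q8,q9,q10; q0-a->q1; q0-b->q2; q1-a->q3; q1-b->q4; q2-a->q5; q2-b->q6; q3-a->q7; q3-b->q8; q4-a->q9; q4-b->q10; q5-a->q11; q5-b->q12; q6-a->q13; q6-b->q14; q7-a->q7; q7-b->q8; q8-a->q9; q8-b->q10; q9-a->q11; q9-b->q12; q10-a->q13; q10-b->q14; q11-a->q7; q11-b->q8; q12-a->q9; q12-b->q10; q13-a->q11; q13-b->q12; q14-a->q13; q14-b->q14

Because acceptance depends on a position counted from the end, the machine has to buffer the most recent 3 symbols. Make each state the string of the last up-to-3 symbols read; on input `x` shift the window left and append `x`. Accept when the buffered window has length 3 and begins with `a`.
          a    b  
>  q0     q1   q2 
   q1     q3   q4 
   q2     q5   q6 
   q3     q7   q8 
   q4     q9  q10 
   q5    q11  q12 
   q6    q13  q14 
 * q7     q7   q8 
 * q8     q9  q10 
 * q9    q11  q12 
 * q10   q13  q14 
   q11    q7   q8 
   q12    q9  q10 
   q13   q11  q12 
   q14   q13  q14 
(> = start, * = accepting)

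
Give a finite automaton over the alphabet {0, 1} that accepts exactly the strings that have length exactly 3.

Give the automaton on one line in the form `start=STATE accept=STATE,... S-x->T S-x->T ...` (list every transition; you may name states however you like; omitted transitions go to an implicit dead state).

start=s0 accept=s3 s0-0->s1 s0-1->s1 s1-0->s2 s1-1->s2 s2-0->s3 s2-1->s3 s3-0->s4 s3-1->s4 s4-0->s4 s4-1->s4

We only need to distinguish lengths 0, 1, …, 3, and '>3'. Chain s0 → s1 → s2 → s3 → s4 on every symbol, with s4 looping. Accepting states: {s3}.
A 5-state machine:
        0   1  
>  s0   s1  s1 
   s1   s2  s2 
   s2   s3  s3 
 * s3   s4  s4 
   s4   s4  s4 
(> = start, * = accepting)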